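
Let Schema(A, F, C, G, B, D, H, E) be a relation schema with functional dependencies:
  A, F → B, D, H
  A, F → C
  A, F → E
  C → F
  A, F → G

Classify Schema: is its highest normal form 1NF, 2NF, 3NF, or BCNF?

3NF

Candidate keys: {A, C}, {A, F}. Prime attributes: {A, C, F}.
C → F: {C}⁺ = {C, F}, which is not all of the attributes, so the left side is not a superkey — BCNF is violated.
Its right-hand attributes {F} are all prime, as are those of every other non-superkey FD — the relation is in 3NF.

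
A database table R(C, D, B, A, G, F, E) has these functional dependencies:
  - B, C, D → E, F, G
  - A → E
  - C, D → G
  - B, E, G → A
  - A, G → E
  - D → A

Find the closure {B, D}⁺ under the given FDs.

Start with {B, D}.
D → A applies; add {A} → now {A, B, D}.
A → E applies; add {E} → now {A, B, D, E}.
No further FD applies.

{A, B, D, E}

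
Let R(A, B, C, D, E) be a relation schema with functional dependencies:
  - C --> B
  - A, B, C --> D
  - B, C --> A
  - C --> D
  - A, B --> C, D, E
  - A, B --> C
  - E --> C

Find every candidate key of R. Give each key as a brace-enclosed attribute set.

{A, B}, {C}, {E}

Closure of {C} is {A, B, C, D, E}, the whole schema; {C} is a candidate key.
Closure of {E} is {A, B, C, D, E}, the whole schema; {E} is a candidate key.
Closure of {A, B} is {A, B, C, D, E}, the whole schema; {A, B} is a candidate key.
These are minimal and exhaustive — every other superkey contains one of them.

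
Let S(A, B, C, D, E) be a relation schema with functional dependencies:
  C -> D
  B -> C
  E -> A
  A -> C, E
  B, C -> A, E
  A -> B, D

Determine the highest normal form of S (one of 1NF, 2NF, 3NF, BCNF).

Candidate keys: {A}, {B}, {E}. Prime attributes: {A, B, E}.
For C -> D we have {C}⁺ = {C, D}; {C} is not a superkey, so BCNF fails.
C -> D determines the non-prime attribute {D} from a non-superkey — 3NF is violated.
Every candidate key is a single attribute, so no partial dependency is possible; 2NF holds.

2NF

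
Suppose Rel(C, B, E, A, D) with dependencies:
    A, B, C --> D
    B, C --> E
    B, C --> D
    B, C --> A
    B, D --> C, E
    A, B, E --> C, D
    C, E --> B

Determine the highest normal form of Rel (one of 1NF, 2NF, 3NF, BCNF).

Candidate keys: {A, B, E}, {B, C}, {B, D}, {C, E}. Prime attributes: {A, B, C, D, E}.
Each dependency's left side is a superkey — BCNF holds.

BCNF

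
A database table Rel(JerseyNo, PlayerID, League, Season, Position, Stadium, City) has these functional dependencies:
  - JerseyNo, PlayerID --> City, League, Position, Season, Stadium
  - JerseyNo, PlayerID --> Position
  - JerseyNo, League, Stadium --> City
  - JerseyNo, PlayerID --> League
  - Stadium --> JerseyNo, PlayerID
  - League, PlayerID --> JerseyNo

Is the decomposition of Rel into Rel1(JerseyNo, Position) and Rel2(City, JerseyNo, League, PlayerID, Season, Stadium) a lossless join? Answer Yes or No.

No

Common attributes: {JerseyNo}; their closure is {JerseyNo}.
Rel1 ⊄ {JerseyNo} and Rel2 ⊄ {JerseyNo}, so the split is lossy.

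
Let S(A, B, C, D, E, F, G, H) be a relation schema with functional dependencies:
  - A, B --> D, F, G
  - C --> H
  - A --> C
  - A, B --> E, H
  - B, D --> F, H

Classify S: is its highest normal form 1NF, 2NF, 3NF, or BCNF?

Candidate key: {A, B}. Prime attributes: {A, B}.
C --> H breaks BCNF: {C}⁺ = {C, H}, so {C} is not a superkey.
Because {H} is non-prime and the left side of C --> H is not a superkey, the relation is not in 3NF.
Since {A} ⊂ {A, B} and {A}⁺ ⊇ {C, H} with {C, H} non-prime, there is a partial dependency; 2NF fails.

1NF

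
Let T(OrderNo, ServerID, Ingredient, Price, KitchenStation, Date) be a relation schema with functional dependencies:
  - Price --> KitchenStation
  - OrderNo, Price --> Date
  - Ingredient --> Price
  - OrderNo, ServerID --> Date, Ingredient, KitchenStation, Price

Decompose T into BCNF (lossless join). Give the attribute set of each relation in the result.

Candidate key of the original relation: {OrderNo, ServerID}.
Within {Date, Ingredient, KitchenStation, OrderNo, Price, ServerID}: {Price}⁺ ∩ {Date, Ingredient, KitchenStation, OrderNo, Price, ServerID} = {KitchenStation, Price}, not the whole set, so Price --> KitchenStation violates BCNF; decompose into {KitchenStation, Price} and {Date, Ingredient, OrderNo, Price, ServerID}.
{KitchenStation, Price}: every determinant is a superkey — BCNF.
Within {Date, Ingredient, OrderNo, Price, ServerID}: {OrderNo, Price}⁺ ∩ {Date, Ingredient, OrderNo, Price, ServerID} = {Date, OrderNo, Price}, not the whole set, so OrderNo, Price --> Date violates BCNF; decompose into {Date, OrderNo, Price} and {Ingredient, OrderNo, Price, ServerID}.
{Date, OrderNo, Price}: every determinant is a superkey — BCNF.
Within {Ingredient, OrderNo, Price, ServerID}: {Ingredient}⁺ ∩ {Ingredient, OrderNo, Price, ServerID} = {Ingredient, Price}, not the whole set, so Ingredient --> Price violates BCNF; decompose into {Ingredient, Price} and {Ingredient, OrderNo, ServerID}.
{Ingredient, Price}: every determinant is a superkey — BCNF.
{Ingredient, OrderNo, ServerID}: every determinant is a superkey — BCNF.

{Date, OrderNo, Price}; {Ingredient, OrderNo, ServerID}; {Ingredient, Price}; {KitchenStation, Price}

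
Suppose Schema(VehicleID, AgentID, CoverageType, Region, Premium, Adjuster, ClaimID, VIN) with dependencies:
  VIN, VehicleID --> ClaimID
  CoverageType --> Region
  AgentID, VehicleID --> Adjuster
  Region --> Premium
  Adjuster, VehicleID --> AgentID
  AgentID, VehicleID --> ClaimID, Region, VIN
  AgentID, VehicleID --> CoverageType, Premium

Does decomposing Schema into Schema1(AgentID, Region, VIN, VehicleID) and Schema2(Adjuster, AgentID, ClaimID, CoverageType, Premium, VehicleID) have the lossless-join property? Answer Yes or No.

Schema1 ∩ Schema2 = {AgentID, VehicleID}; its closure under F is {Adjuster, AgentID, ClaimID, CoverageType, Premium, Region, VIN, VehicleID}.
This includes all of Schema1, so the common attributes are a superkey of Schema1 — the join is lossless.

Yes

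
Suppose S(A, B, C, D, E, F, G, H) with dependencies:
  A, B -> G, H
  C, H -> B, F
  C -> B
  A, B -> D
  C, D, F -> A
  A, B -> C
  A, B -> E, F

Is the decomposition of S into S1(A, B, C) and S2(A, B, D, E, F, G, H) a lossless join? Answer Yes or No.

The shared attributes are {A, B} and {A, B}⁺ = {A, B, C, D, E, F, G, H}.
This includes all of S1, so the common attributes are a superkey of S1 — the join is lossless.

Yes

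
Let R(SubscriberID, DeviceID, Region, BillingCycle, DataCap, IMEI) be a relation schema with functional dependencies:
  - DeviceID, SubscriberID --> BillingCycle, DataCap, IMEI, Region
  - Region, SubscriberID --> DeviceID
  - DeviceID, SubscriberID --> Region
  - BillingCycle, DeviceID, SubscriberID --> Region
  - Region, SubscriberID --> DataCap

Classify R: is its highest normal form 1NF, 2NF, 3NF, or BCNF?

BCNF

Candidate keys: {DeviceID, SubscriberID}, {Region, SubscriberID}. Prime attributes: {DeviceID, Region, SubscriberID}.
Each dependency's left side is a superkey — BCNF holds.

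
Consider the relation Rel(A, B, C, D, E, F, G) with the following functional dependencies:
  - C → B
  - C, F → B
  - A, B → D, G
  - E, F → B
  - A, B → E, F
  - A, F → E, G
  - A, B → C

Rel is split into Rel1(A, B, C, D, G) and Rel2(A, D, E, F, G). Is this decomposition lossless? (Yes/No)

Rel1 ∩ Rel2 = {A, D, G}; its closure under F is {A, D, G}.
Rel1 ⊄ {A, D, G} and Rel2 ⊄ {A, D, G}, so the split is lossy.

No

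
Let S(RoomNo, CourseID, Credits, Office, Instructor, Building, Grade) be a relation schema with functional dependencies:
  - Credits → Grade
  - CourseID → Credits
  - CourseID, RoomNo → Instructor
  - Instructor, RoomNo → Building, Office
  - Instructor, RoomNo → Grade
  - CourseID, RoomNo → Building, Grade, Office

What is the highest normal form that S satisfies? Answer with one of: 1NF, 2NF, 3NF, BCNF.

1NF

Candidate key: {CourseID, RoomNo}. Prime attributes: {CourseID, RoomNo}.
Credits → Grade breaks BCNF: {Credits}⁺ = {Credits, Grade}, so {Credits} is not a superkey.
Credits → Grade determines the non-prime attribute {Grade} from a non-superkey — 3NF is violated.
{CourseID} is a proper subset of the key {CourseID, RoomNo}, and {CourseID}⁺ contains the non-prime attributes {Credits, Grade} — a partial dependency, so 2NF is violated.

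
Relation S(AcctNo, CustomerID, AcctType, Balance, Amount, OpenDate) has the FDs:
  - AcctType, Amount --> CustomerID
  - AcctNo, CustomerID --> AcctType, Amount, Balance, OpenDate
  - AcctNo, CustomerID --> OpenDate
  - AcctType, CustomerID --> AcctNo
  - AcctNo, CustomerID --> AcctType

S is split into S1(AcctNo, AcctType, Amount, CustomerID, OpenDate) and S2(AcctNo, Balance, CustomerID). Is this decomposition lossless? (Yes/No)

Yes

Common attributes: {AcctNo, CustomerID}; their closure is {AcctNo, AcctType, Amount, Balance, CustomerID, OpenDate}.
This includes all of S1, so the common attributes are a superkey of S1 — the join is lossless.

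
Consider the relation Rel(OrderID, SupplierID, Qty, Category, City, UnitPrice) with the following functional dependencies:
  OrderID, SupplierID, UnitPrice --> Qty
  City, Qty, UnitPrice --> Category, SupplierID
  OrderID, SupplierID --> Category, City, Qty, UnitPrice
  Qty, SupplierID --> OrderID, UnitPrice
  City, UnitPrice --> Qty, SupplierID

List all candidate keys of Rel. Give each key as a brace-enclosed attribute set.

Closure of {City, UnitPrice} is {Category, City, OrderID, Qty, SupplierID, UnitPrice}, the whole schema; {City, UnitPrice} is a candidate key.
Closure of {OrderID, SupplierID} is {Category, City, OrderID, Qty, SupplierID, UnitPrice}, the whole schema; {OrderID, SupplierID} is a candidate key.
Closure of {Qty, SupplierID} is {Category, City, OrderID, Qty, SupplierID, UnitPrice}, the whole schema; {Qty, SupplierID} is a candidate key.
These are minimal and exhaustive — every other superkey contains one of them.

{City, UnitPrice}, {OrderID, SupplierID}, {Qty, SupplierID}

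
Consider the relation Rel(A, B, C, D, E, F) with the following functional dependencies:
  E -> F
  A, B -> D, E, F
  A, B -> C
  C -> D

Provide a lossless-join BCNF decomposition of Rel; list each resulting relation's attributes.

{A, B, C, E}; {C, D}; {E, F}

Candidate key of the original relation: {A, B}.
Within {A, B, C, D, E, F}: {E}⁺ ∩ {A, B, C, D, E, F} = {E, F}, not the whole set, so E -> F violates BCNF; decompose into {E, F} and {A, B, C, D, E}.
{E, F}: every determinant is a superkey — BCNF.
Within {A, B, C, D, E}: {C}⁺ ∩ {A, B, C, D, E} = {C, D}, not the whole set, so C -> D violates BCNF; decompose into {C, D} and {A, B, C, E}.
{C, D}: every determinant is a superkey — BCNF.
{A, B, C, E}: every determinant is a superkey — BCNF.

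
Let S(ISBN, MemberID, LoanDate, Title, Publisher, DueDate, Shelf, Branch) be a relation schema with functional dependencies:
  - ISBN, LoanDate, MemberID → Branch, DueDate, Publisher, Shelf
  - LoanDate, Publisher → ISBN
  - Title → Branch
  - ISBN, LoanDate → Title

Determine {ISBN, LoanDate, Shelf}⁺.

{Branch, ISBN, LoanDate, Shelf, Title}

Start with {ISBN, LoanDate, Shelf}.
ISBN, LoanDate → Title applies; add {Title} → now {ISBN, LoanDate, Shelf, Title}.
Title → Branch applies; add {Branch} → now {Branch, ISBN, LoanDate, Shelf, Title}.
No further FD applies.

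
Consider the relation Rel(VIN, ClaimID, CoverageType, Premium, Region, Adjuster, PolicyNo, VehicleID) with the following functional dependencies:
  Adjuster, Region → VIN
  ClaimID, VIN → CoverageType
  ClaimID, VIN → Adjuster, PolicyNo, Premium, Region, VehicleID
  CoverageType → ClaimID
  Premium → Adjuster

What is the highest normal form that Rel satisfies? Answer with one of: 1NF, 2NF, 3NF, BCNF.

Candidate keys: {Adjuster, ClaimID, Region}, {Adjuster, CoverageType, Region}, {ClaimID, Premium, Region}, {ClaimID, VIN}, {CoverageType, Premium, Region}, {CoverageType, VIN}. Prime attributes: {Adjuster, ClaimID, CoverageType, Premium, Region, VIN}.
Adjuster, Region → VIN: {Adjuster, Region}⁺ = {Adjuster, Region, VIN}, which is not all of the attributes, so the left side is not a superkey — BCNF is violated.
Its right-hand attributes {VIN} are all prime, as are those of every other non-superkey FD — the relation is in 3NF.

3NF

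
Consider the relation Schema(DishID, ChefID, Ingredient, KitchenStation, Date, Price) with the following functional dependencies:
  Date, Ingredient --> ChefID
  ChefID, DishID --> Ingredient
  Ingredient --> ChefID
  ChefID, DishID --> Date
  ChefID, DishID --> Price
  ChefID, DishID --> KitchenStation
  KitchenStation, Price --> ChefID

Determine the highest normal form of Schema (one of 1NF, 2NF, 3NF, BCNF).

3NF

Candidate keys: {ChefID, DishID}, {DishID, Ingredient}, {DishID, KitchenStation, Price}. Prime attributes: {ChefID, DishID, Ingredient, KitchenStation, Price}.
Date, Ingredient --> ChefID breaks BCNF: {Date, Ingredient}⁺ = {ChefID, Date, Ingredient}, so {Date, Ingredient} is not a superkey.
Its right-hand attributes {ChefID} are all prime, as are those of every other non-superkey FD — the relation is in 3NF.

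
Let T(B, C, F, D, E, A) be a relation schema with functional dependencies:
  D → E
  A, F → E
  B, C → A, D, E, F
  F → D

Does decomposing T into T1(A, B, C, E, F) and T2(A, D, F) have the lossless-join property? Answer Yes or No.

Yes

Common attributes: {A, F}; their closure is {A, D, E, F}.
This includes all of T2, so the common attributes are a superkey of T2 — the join is lossless.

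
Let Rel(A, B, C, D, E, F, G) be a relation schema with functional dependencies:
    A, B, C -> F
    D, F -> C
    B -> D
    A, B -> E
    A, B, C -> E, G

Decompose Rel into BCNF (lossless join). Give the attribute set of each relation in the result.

Candidate keys of the original relation: {A, B, C}, {A, B, F}.
In {A, B, C, D, E, F, G}, {D, F} is not a superkey ({D, F}⁺ restricted to this set is {C, D, F}), so split on D, F -> C into {C, D, F} and {A, B, D, E, F, G}.
{C, D, F} is in BCNF.
In {A, B, D, E, F, G}, {B} is not a superkey ({B}⁺ restricted to this set is {B, D}), so split on B -> D into {B, D} and {A, B, E, F, G}.
{B, D} is in BCNF.
In {A, B, E, F, G}, {A, B} is not a superkey ({A, B}⁺ restricted to this set is {A, B, E}), so split on A, B -> E into {A, B, E} and {A, B, F, G}.
{A, B, E} is in BCNF.
{A, B, F, G} is in BCNF.

{A, B, E}; {A, B, F, G}; {B, D}; {C, D, F}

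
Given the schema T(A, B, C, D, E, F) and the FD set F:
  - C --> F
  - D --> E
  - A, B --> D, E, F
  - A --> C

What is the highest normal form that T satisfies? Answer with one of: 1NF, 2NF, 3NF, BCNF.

1NF

Candidate key: {A, B}. Prime attributes: {A, B}.
C --> F breaks BCNF: {C}⁺ = {C, F}, so {C} is not a superkey.
Because {F} is non-prime and the left side of C --> F is not a superkey, the relation is not in 3NF.
{A} is a proper subset of the key {A, B}, and {A}⁺ contains the non-prime attributes {C, F} — a partial dependency, so 2NF is violated.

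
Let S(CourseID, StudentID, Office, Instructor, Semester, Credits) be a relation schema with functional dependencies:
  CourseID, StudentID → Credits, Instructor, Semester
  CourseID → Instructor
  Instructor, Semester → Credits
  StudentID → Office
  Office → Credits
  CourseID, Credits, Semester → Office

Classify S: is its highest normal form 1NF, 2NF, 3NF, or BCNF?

Candidate key: {CourseID, StudentID}. Prime attributes: {CourseID, StudentID}.
For CourseID → Instructor we have {CourseID}⁺ = {CourseID, Instructor}; {CourseID} is not a superkey, so BCNF fails.
CourseID → Instructor has non-prime {Instructor} on the right and a non-superkey on the left, so 3NF fails.
Since {CourseID} ⊂ {CourseID, StudentID} and {CourseID}⁺ ⊇ {Instructor} with {Instructor} non-prime, there is a partial dependency; 2NF fails.

1NF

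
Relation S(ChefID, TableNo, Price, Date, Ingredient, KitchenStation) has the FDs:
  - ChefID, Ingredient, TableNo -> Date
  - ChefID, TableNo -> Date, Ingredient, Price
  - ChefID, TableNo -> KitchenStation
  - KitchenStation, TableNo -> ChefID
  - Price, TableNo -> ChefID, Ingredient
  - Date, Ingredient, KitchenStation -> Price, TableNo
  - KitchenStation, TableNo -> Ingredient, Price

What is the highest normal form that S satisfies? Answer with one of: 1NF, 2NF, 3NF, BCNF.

Candidate keys: {ChefID, TableNo}, {Date, Ingredient, KitchenStation}, {KitchenStation, TableNo}, {Price, TableNo}. Prime attributes: {ChefID, Date, Ingredient, KitchenStation, Price, TableNo}.
Every FD has a superkey on the left, so the relation is in BCNF.

BCNF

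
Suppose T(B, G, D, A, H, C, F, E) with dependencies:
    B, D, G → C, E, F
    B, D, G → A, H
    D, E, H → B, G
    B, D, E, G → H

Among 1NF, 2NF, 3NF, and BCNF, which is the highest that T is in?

Candidate keys: {B, D, G}, {D, E, H}. Prime attributes: {B, D, E, G, H}.
Every FD has a superkey on the left, so the relation is in BCNF.

BCNF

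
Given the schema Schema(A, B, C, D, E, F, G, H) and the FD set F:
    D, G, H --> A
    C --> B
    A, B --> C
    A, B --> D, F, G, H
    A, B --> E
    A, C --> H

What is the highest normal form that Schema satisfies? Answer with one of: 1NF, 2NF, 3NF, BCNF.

3NF

Candidate keys: {A, B}, {A, C}, {B, D, G, H}, {C, D, G, H}. Prime attributes: {A, B, C, D, G, H}.
For D, G, H --> A we have {D, G, H}⁺ = {A, D, G, H}; {D, G, H} is not a superkey, so BCNF fails.
Its right-hand attributes {A} are all prime, as are those of every other non-superkey FD — the relation is in 3NF.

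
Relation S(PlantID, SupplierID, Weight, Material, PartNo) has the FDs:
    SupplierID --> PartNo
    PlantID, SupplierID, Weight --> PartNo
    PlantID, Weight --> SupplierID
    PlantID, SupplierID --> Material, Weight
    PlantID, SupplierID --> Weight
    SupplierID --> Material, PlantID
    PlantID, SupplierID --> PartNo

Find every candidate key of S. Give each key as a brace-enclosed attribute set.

{SupplierID}⁺ = {Material, PartNo, PlantID, SupplierID, Weight} — all of the relation — so {SupplierID} is a candidate key.
{PlantID, Weight}⁺ = {Material, PartNo, PlantID, SupplierID, Weight} — all of the relation — so {PlantID, Weight} is a candidate key.
These are minimal and exhaustive — every other superkey contains one of them.

{PlantID, Weight}, {SupplierID}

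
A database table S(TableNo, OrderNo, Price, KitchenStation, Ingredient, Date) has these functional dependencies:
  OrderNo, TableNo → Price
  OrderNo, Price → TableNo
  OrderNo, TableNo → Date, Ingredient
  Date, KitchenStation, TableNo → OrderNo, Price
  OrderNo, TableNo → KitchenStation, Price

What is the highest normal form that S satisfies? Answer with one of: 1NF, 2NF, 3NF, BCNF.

BCNF

Candidate keys: {Date, KitchenStation, TableNo}, {OrderNo, Price}, {OrderNo, TableNo}. Prime attributes: {Date, KitchenStation, OrderNo, Price, TableNo}.
The left-hand side of every FD is a superkey, so BCNF is satisfied.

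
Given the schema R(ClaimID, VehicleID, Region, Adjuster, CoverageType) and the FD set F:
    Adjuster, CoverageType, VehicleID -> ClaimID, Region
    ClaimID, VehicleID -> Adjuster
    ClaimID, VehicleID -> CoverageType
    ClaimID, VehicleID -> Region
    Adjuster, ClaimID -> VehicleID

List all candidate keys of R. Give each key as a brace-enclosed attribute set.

{Adjuster, ClaimID}⁺ = {Adjuster, ClaimID, CoverageType, Region, VehicleID}, which is every attribute, so {Adjuster, ClaimID} is a candidate key.
{ClaimID, VehicleID}⁺ = {Adjuster, ClaimID, CoverageType, Region, VehicleID}, which is every attribute, so {ClaimID, VehicleID} is a candidate key.
{Adjuster, CoverageType, VehicleID}⁺ = {Adjuster, ClaimID, CoverageType, Region, VehicleID}, which is every attribute, so {Adjuster, CoverageType, VehicleID} is a candidate key.
Any other superkey properly contains one of these, so there are no further candidate keys.

{Adjuster, ClaimID}, {Adjuster, CoverageType, VehicleID}, {ClaimID, VehicleID}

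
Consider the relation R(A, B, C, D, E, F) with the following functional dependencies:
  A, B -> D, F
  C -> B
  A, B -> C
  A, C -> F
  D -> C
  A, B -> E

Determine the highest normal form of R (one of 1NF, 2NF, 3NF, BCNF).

3NF

Candidate keys: {A, B}, {A, C}, {A, D}. Prime attributes: {A, B, C, D}.
C -> B breaks BCNF: {C}⁺ = {B, C}, so {C} is not a superkey.
Its right-hand attributes {B} are all prime, as are those of every other non-superkey FD — the relation is in 3NF.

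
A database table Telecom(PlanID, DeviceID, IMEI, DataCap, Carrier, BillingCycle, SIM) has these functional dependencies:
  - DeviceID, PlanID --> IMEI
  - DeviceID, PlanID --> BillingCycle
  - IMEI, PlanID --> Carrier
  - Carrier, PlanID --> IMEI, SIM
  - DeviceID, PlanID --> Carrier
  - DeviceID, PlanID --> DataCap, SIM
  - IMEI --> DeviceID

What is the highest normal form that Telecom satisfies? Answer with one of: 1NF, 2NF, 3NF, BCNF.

3NF

Candidate keys: {Carrier, PlanID}, {DeviceID, PlanID}, {IMEI, PlanID}. Prime attributes: {Carrier, DeviceID, IMEI, PlanID}.
For IMEI --> DeviceID we have {IMEI}⁺ = {DeviceID, IMEI}; {IMEI} is not a superkey, so BCNF fails.
Its right-hand attributes {DeviceID} are all prime, as are those of every other non-superkey FD — the relation is in 3NF.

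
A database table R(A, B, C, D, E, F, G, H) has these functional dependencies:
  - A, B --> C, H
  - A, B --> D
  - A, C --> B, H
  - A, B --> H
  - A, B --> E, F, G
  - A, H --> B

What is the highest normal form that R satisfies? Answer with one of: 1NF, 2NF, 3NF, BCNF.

BCNF

Candidate keys: {A, B}, {A, C}, {A, H}. Prime attributes: {A, B, C, H}.
The left-hand side of every FD is a superkey, so BCNF is satisfied.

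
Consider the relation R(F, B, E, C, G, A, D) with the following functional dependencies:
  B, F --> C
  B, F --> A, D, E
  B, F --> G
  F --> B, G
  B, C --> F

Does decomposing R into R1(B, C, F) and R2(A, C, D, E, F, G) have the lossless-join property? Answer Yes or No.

Yes

The shared attributes are {C, F} and {C, F}⁺ = {A, B, C, D, E, F, G}.
This includes all of R1, so the common attributes are a superkey of R1 — the join is lossless.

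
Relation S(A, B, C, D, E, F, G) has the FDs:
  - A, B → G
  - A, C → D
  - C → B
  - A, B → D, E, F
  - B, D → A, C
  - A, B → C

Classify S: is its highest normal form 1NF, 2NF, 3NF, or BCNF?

3NF

Candidate keys: {A, B}, {A, C}, {B, D}, {C, D}. Prime attributes: {A, B, C, D}.
For C → B we have {C}⁺ = {B, C}; {C} is not a superkey, so BCNF fails.
But every attribute on its right side ({B}) is prime, and the same holds for every other non-superkey FD, so 3NF still holds.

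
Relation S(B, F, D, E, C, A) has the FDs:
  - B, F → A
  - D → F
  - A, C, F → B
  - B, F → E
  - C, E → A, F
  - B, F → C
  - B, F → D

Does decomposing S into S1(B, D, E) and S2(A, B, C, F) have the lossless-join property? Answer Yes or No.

No

Common attributes: {B}; their closure is {B}.
S1 ⊄ {B} and S2 ⊄ {B}, so the split is lossy.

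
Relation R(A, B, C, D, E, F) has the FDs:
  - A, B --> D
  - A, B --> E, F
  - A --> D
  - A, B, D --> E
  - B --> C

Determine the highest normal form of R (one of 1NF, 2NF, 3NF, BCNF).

1NF

Candidate key: {A, B}. Prime attributes: {A, B}.
A --> D breaks BCNF: {A}⁺ = {A, D}, so {A} is not a superkey.
A --> D has non-prime {D} on the right and a non-superkey on the left, so 3NF fails.
{A} is a proper subset of the key {A, B}, and {A}⁺ contains the non-prime attribute {D} — a partial dependency, so 2NF is violated.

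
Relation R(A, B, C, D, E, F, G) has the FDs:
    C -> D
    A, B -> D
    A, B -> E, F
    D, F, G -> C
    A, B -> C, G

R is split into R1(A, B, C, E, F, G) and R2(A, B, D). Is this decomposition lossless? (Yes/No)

Yes

R1 ∩ R2 = {A, B}; its closure under F is {A, B, C, D, E, F, G}.
R1 is contained in that closure, so R1 ∩ R2 -> R1 holds and the join is lossless.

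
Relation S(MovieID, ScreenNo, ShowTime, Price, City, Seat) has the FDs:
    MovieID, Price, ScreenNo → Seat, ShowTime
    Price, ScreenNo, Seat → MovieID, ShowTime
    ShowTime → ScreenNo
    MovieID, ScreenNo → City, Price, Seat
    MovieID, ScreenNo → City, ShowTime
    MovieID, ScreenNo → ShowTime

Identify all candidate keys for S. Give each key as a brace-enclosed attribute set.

{MovieID, ScreenNo}, {MovieID, ShowTime}, {Price, ScreenNo, Seat}, {Price, Seat, ShowTime}

{MovieID, ScreenNo}⁺ = {City, MovieID, Price, ScreenNo, Seat, ShowTime}, which is every attribute, so {MovieID, ScreenNo} is a candidate key.
{MovieID, ShowTime}⁺ = {City, MovieID, Price, ScreenNo, Seat, ShowTime}, which is every attribute, so {MovieID, ShowTime} is a candidate key.
{Price, ScreenNo, Seat}⁺ = {City, MovieID, Price, ScreenNo, Seat, ShowTime}, which is every attribute, so {Price, ScreenNo, Seat} is a candidate key.
{Price, Seat, ShowTime}⁺ = {City, MovieID, Price, ScreenNo, Seat, ShowTime}, which is every attribute, so {Price, Seat, ShowTime} is a candidate key.
No proper subset of any of these is a key, and no other minimal superkey exists.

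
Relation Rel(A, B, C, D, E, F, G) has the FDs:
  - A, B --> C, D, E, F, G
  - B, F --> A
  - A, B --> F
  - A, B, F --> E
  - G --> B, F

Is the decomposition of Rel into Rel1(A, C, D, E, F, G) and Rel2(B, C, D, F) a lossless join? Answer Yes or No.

No

The shared attributes are {C, D, F} and {C, D, F}⁺ = {C, D, F}.
Rel1 ⊄ {C, D, F} and Rel2 ⊄ {C, D, F}, so the split is lossy.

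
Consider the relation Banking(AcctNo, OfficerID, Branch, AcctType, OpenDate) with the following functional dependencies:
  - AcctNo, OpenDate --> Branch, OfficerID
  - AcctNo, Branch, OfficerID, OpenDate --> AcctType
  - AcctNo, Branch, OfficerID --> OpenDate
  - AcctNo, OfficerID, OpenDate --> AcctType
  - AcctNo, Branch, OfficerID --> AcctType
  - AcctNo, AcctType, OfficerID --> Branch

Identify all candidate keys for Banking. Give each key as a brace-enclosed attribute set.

No FD produces {AcctNo}, so it must be in every candidate key.
{AcctNo, OpenDate} is a candidate key since {AcctNo, OpenDate}⁺ = {AcctNo, AcctType, Branch, OfficerID, OpenDate} covers every attribute.
{AcctNo, AcctType, OfficerID} is a candidate key since {AcctNo, AcctType, OfficerID}⁺ = {AcctNo, AcctType, Branch, OfficerID, OpenDate} covers every attribute.
{AcctNo, Branch, OfficerID} is a candidate key since {AcctNo, Branch, OfficerID}⁺ = {AcctNo, AcctType, Branch, OfficerID, OpenDate} covers every attribute.
Any other superkey properly contains one of these, so there are no further candidate keys.

{AcctNo, AcctType, OfficerID}, {AcctNo, Branch, OfficerID}, {AcctNo, OpenDate}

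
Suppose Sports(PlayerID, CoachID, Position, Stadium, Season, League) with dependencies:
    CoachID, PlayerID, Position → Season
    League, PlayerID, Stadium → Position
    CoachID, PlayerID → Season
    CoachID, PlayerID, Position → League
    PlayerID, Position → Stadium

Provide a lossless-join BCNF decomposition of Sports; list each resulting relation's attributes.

{CoachID, League, PlayerID, Stadium}; {CoachID, PlayerID, Season}; {League, PlayerID, Position}; {PlayerID, Position, Stadium}

Candidate keys of the original relation: {CoachID, League, PlayerID, Stadium}, {CoachID, PlayerID, Position}.
In {CoachID, League, PlayerID, Position, Season, Stadium}, {League, PlayerID, Stadium} is not a superkey ({League, PlayerID, Stadium}⁺ restricted to this set is {League, PlayerID, Position, Stadium}), so split on League, PlayerID, Stadium → Position into {League, PlayerID, Position, Stadium} and {CoachID, League, PlayerID, Season, Stadium}.
In {League, PlayerID, Position, Stadium}, {PlayerID, Position} is not a superkey ({PlayerID, Position}⁺ restricted to this set is {PlayerID, Position, Stadium}), so split on PlayerID, Position → Stadium into {PlayerID, Position, Stadium} and {League, PlayerID, Position}.
{PlayerID, Position, Stadium} has no BCNF violation.
{League, PlayerID, Position} has no BCNF violation.
In {CoachID, League, PlayerID, Season, Stadium}, {CoachID, PlayerID} is not a superkey ({CoachID, PlayerID}⁺ restricted to this set is {CoachID, PlayerID, Season}), so split on CoachID, PlayerID → Season into {CoachID, PlayerID, Season} and {CoachID, League, PlayerID, Stadium}.
{CoachID, PlayerID, Season} has no BCNF violation.
{CoachID, League, PlayerID, Stadium} has no BCNF violation.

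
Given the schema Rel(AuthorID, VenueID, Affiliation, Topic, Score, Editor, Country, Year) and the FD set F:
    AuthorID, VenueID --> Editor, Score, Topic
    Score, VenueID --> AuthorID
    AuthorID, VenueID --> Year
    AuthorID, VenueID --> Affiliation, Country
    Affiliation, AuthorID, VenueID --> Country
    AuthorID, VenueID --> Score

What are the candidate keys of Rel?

{AuthorID, VenueID}, {Score, VenueID}

{VenueID} never appears on the right of any FD, so every key must include it.
{AuthorID, VenueID} is a candidate key since {AuthorID, VenueID}⁺ = {Affiliation, AuthorID, Country, Editor, Score, Topic, VenueID, Year} covers every attribute.
{Score, VenueID} is a candidate key since {Score, VenueID}⁺ = {Affiliation, AuthorID, Country, Editor, Score, Topic, VenueID, Year} covers every attribute.
No proper subset of any of these is a key, and no other minimal superkey exists.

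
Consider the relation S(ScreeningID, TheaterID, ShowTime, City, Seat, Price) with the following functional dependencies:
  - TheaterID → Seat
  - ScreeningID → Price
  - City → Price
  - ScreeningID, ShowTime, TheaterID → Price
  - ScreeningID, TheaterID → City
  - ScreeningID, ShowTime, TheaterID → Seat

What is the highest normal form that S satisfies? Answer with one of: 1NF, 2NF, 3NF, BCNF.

1NF

Candidate key: {ScreeningID, ShowTime, TheaterID}. Prime attributes: {ScreeningID, ShowTime, TheaterID}.
For TheaterID → Seat we have {TheaterID}⁺ = {Seat, TheaterID}; {TheaterID} is not a superkey, so BCNF fails.
TheaterID → Seat determines the non-prime attribute {Seat} from a non-superkey — 3NF is violated.
The proper key subset {ScreeningID} of {ScreeningID, ShowTime, TheaterID} determines non-prime {Price}, so the relation is not even in 2NF.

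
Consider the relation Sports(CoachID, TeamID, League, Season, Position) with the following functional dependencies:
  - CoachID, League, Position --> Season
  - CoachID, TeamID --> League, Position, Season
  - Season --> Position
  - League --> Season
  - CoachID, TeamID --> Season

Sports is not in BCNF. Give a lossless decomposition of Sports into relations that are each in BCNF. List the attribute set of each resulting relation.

{CoachID, League, TeamID}; {League, Position}; {League, Season}; {Position, Season}

Candidate key of the original relation: {CoachID, TeamID}.
Within {CoachID, League, Position, Season, TeamID}: {CoachID, League, Position}⁺ ∩ {CoachID, League, Position, Season, TeamID} = {CoachID, League, Position, Season}, not the whole set, so CoachID, League, Position --> Season violates BCNF; decompose into {CoachID, League, Position, Season} and {CoachID, League, Position, TeamID}.
Within {CoachID, League, Position, Season}: {Season}⁺ ∩ {CoachID, League, Position, Season} = {Position, Season}, not the whole set, so Season --> Position violates BCNF; decompose into {Position, Season} and {CoachID, League, Season}.
{Position, Season} has no BCNF violation.
Within {CoachID, League, Season}: {League}⁺ ∩ {CoachID, League, Season} = {League, Season}, not the whole set, so League --> Season violates BCNF; decompose into {League, Season} and {CoachID, League}.
{League, Season} has no BCNF violation.
{CoachID, League} has no BCNF violation.
Within {CoachID, League, Position, TeamID}: {League}⁺ ∩ {CoachID, League, Position, TeamID} = {League, Position}, not the whole set, so League --> Position violates BCNF; decompose into {League, Position} and {CoachID, League, TeamID}.
{League, Position} has no BCNF violation.
{CoachID, League, TeamID} has no BCNF violation.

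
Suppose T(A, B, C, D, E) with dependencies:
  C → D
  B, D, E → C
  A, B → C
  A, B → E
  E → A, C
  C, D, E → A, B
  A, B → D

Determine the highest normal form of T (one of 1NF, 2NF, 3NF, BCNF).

2NF

Candidate keys: {A, B}, {E}. Prime attributes: {A, B, E}.
C → D breaks BCNF: {C}⁺ = {C, D}, so {C} is not a superkey.
C → D determines the non-prime attribute {D} from a non-superkey — 3NF is violated.
No proper subset of a key has a non-prime attribute in its closure, so there is no partial dependency; 2NF holds.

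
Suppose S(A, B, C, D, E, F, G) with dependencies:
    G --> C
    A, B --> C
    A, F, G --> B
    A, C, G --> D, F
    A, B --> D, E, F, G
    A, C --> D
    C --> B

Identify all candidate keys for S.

{A, B}, {A, C}, {A, G}

Attributes never on any right-hand side: {A} — every candidate key must contain it.
{A, B}⁺ = {A, B, C, D, E, F, G} — all of the relation — so {A, B} is a candidate key.
{A, C}⁺ = {A, B, C, D, E, F, G} — all of the relation — so {A, C} is a candidate key.
{A, G}⁺ = {A, B, C, D, E, F, G} — all of the relation — so {A, G} is a candidate key.
Any other superkey properly contains one of these, so there are no further candidate keys.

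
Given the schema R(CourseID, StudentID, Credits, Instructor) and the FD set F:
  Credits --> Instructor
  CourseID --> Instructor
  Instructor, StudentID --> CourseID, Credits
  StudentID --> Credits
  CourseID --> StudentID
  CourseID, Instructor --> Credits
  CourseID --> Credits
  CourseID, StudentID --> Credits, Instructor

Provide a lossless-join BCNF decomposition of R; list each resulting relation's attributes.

Candidate keys of the original relation: {CourseID}, {StudentID}.
Within {CourseID, Credits, Instructor, StudentID}: {Credits}⁺ ∩ {CourseID, Credits, Instructor, StudentID} = {Credits, Instructor}, not the whole set, so Credits --> Instructor violates BCNF; decompose into {Credits, Instructor} and {CourseID, Credits, StudentID}.
{Credits, Instructor}: every determinant is a superkey — BCNF.
{CourseID, Credits, StudentID}: every determinant is a superkey — BCNF.

{CourseID, Credits, StudentID}; {Credits, Instructor}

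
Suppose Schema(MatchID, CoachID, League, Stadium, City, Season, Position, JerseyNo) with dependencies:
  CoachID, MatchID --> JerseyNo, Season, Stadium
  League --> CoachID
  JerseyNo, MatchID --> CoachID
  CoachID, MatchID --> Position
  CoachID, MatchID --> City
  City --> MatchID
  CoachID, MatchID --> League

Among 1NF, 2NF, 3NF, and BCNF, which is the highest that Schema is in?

Candidate keys: {City, CoachID}, {City, JerseyNo}, {City, League}, {CoachID, MatchID}, {JerseyNo, MatchID}, {League, MatchID}. Prime attributes: {City, CoachID, JerseyNo, League, MatchID}.
For League --> CoachID we have {League}⁺ = {CoachID, League}; {League} is not a superkey, so BCNF fails.
But every attribute on its right side ({CoachID}) is prime, and the same holds for every other non-superkey FD, so 3NF still holds.

3NF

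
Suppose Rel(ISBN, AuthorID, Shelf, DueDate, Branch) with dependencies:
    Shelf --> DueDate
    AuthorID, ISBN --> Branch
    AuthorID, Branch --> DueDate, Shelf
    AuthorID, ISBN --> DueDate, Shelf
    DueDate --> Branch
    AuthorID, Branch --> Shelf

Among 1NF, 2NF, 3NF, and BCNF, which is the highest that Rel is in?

2NF

Candidate key: {AuthorID, ISBN}. Prime attributes: {AuthorID, ISBN}.
Shelf --> DueDate breaks BCNF: {Shelf}⁺ = {Branch, DueDate, Shelf}, so {Shelf} is not a superkey.
Shelf --> DueDate determines the non-prime attribute {DueDate} from a non-superkey — 3NF is violated.
No non-prime attribute depends on a proper subset of any candidate key, so 2NF holds.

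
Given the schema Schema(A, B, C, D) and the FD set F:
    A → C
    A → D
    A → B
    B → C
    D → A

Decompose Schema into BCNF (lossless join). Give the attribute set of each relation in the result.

Candidate keys of the original relation: {A}, {D}.
Within {A, B, C, D}: {B}⁺ ∩ {A, B, C, D} = {B, C}, not the whole set, so B → C violates BCNF; decompose into {B, C} and {A, B, D}.
{B, C} has no BCNF violation.
{A, B, D} has no BCNF violation.

{A, B, D}; {B, C}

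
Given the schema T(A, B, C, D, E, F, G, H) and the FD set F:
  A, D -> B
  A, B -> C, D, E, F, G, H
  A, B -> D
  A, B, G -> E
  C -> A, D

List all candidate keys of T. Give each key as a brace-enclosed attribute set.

{A, B}, {A, D}, {C}

{C}⁺ = {A, B, C, D, E, F, G, H}, which is every attribute, so {C} is a candidate key.
{A, B}⁺ = {A, B, C, D, E, F, G, H}, which is every attribute, so {A, B} is a candidate key.
{A, D}⁺ = {A, B, C, D, E, F, G, H}, which is every attribute, so {A, D} is a candidate key.
These are minimal and exhaustive — every other superkey contains one of them.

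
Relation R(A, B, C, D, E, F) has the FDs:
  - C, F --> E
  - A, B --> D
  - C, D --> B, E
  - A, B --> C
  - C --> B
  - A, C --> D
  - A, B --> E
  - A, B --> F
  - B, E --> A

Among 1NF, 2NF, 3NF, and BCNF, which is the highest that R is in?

3NF

Candidate keys: {A, B}, {A, C}, {B, E}, {C, D}, {C, E}, {C, F}. Prime attributes: {A, B, C, D, E, F}.
C --> B breaks BCNF: {C}⁺ = {B, C}, so {C} is not a superkey.
Its right-hand attributes {B} are all prime, as are those of every other non-superkey FD — the relation is in 3NF.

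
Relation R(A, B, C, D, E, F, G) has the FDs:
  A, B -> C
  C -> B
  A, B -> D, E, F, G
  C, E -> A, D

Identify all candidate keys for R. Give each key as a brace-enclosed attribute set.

{A, B}, {A, C}, {C, E}

{A, B}⁺ = {A, B, C, D, E, F, G} — all of the relation — so {A, B} is a candidate key.
{A, C}⁺ = {A, B, C, D, E, F, G} — all of the relation — so {A, C} is a candidate key.
{C, E}⁺ = {A, B, C, D, E, F, G} — all of the relation — so {C, E} is a candidate key.
No proper subset of any of these is a key, and no other minimal superkey exists.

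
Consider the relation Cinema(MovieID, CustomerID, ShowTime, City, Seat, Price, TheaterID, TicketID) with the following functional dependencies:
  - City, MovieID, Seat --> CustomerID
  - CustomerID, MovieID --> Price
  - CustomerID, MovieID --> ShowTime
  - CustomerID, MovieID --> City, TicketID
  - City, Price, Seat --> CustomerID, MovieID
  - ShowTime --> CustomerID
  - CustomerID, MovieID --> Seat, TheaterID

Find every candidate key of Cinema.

{CustomerID, MovieID}⁺ = {City, CustomerID, MovieID, Price, Seat, ShowTime, TheaterID, TicketID} — all of the relation — so {CustomerID, MovieID} is a candidate key.
{MovieID, ShowTime}⁺ = {City, CustomerID, MovieID, Price, Seat, ShowTime, TheaterID, TicketID} — all of the relation — so {MovieID, ShowTime} is a candidate key.
{City, MovieID, Seat}⁺ = {City, CustomerID, MovieID, Price, Seat, ShowTime, TheaterID, TicketID} — all of the relation — so {City, MovieID, Seat} is a candidate key.
{City, Price, Seat}⁺ = {City, CustomerID, MovieID, Price, Seat, ShowTime, TheaterID, TicketID} — all of the relation — so {City, Price, Seat} is a candidate key.
These are minimal and exhaustive — every other superkey contains one of them.

{City, MovieID, Seat}, {City, Price, Seat}, {CustomerID, MovieID}, {MovieID, ShowTime}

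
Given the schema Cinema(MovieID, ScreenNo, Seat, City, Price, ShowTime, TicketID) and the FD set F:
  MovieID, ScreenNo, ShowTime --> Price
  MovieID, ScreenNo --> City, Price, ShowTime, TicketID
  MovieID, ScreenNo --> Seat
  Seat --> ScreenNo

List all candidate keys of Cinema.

{MovieID, ScreenNo}, {MovieID, Seat}

No FD produces {MovieID}, so it must be in every candidate key.
{MovieID, ScreenNo}⁺ = {City, MovieID, Price, ScreenNo, Seat, ShowTime, TicketID} — all of the relation — so {MovieID, ScreenNo} is a candidate key.
{MovieID, Seat}⁺ = {City, MovieID, Price, ScreenNo, Seat, ShowTime, TicketID} — all of the relation — so {MovieID, Seat} is a candidate key.
These are minimal and exhaustive — every other superkey contains one of them.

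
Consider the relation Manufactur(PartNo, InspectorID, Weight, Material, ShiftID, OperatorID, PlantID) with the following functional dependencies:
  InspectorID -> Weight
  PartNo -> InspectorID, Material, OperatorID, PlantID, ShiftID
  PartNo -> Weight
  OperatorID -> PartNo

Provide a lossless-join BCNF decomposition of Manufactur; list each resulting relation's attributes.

Candidate keys of the original relation: {OperatorID}, {PartNo}.
In {InspectorID, Material, OperatorID, PartNo, PlantID, ShiftID, Weight}, {InspectorID} is not a superkey ({InspectorID}⁺ restricted to this set is {InspectorID, Weight}), so split on InspectorID -> Weight into {InspectorID, Weight} and {InspectorID, Material, OperatorID, PartNo, PlantID, ShiftID}.
{InspectorID, Weight}: every determinant is a superkey — BCNF.
{InspectorID, Material, OperatorID, PartNo, PlantID, ShiftID}: every determinant is a superkey — BCNF.

{InspectorID, Material, OperatorID, PartNo, PlantID, ShiftID}; {InspectorID, Weight}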